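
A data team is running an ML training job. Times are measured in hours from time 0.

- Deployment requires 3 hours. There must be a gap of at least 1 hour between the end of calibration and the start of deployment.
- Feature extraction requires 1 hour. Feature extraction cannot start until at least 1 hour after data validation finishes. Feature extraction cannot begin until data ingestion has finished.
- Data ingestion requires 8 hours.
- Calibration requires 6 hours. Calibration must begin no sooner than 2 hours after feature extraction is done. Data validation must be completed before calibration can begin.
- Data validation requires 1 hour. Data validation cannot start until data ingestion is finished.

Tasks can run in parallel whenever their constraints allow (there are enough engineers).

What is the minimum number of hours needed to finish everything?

23

Data ingestion has no prerequisites, so it starts at hour 0 and finishes at hour 8.
Data validation cannot begin until data ingestion (finishes hour 8). It runs from hour 8 to 8 + 1 = hour 9.
For feature extraction: data validation (finishes hour 9, plus 1-hour gap → hour 10); data ingestion (finishes hour 8). Taking the maximum gives a start of hour 10, and it finishes at 10 + 1 = hour 11.
Calibration cannot start until feature extraction (finishes hour 11, plus 2-hour gap → hour 13); data validation (finishes hour 9). The controlling bound is hour 13, so calibration finishes at 13 + 6 = hour 19.
After calibration (finishes hour 19, plus 1-hour gap → hour 20), deployment can start at hour 20 and finishes at hour 23.
All tasks are finished once the last one completes. Finish times: Data ingestion at 8, Data validation at 9, Feature extraction at 11, Calibration at 19, Deployment at 23. The latest is hour 23.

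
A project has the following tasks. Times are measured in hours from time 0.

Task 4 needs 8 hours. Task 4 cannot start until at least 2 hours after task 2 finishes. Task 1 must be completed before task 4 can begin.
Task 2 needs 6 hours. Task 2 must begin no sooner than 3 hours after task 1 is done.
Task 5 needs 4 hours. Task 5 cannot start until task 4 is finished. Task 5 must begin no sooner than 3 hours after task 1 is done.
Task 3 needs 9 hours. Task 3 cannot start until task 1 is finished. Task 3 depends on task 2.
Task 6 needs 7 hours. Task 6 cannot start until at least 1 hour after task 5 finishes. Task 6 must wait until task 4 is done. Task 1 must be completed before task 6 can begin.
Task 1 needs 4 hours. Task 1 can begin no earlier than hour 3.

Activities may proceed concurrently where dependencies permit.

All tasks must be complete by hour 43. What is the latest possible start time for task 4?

Task 6 has no dependents, so it just needs to finish by hour 43. Starting by 43 − 7 = hour 36 achieves that.
Since task 6 (must start by hour 36, minus 1-hour gap → hour 35) depends on it, task 5 must finish by hour 35. Backing off its 4-hour duration gives a latest start of hour 31.
Task 4 feeds task 5 (must start by hour 31); task 6 (must start by hour 36). Taking the minimum, task 4 must finish by hour 31 and start by 31 − 8 = hour 23.

23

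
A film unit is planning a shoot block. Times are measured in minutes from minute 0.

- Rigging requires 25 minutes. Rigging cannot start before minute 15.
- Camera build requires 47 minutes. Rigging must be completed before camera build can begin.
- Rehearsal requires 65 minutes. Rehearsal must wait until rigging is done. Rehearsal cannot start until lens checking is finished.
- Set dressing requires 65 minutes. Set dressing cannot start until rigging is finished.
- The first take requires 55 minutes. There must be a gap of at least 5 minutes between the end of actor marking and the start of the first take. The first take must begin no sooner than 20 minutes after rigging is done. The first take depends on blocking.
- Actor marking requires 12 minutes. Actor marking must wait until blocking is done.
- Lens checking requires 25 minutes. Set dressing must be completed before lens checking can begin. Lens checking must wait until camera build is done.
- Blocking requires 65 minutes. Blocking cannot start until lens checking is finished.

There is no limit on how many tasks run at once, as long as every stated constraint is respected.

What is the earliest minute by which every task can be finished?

267

Rigging waits on its own release at minute 15, so it starts at minute 15 and finishes at 15 + 25 = minute 40.
Camera build waits on rigging (finishes minute 40), so it starts at minute 40 and finishes at 40 + 47 = minute 87.
Set dressing cannot begin until rigging (finishes minute 40). It runs from minute 40 to 40 + 65 = minute 105.
For lens checking: set dressing (finishes minute 105); camera build (finishes minute 87). Taking the maximum gives a start of minute 105, and it finishes at 105 + 25 = minute 130.
Rehearsal has to wait for rigging (finishes minute 40); lens checking (finishes minute 130). The latest of these is minute 130, so rehearsal runs minute 130 to 130 + 65 = minute 195.
Blocking cannot begin until lens checking (finishes minute 130). It runs from minute 130 to 130 + 65 = minute 195.
Actor marking waits on blocking (finishes minute 195), so it starts at minute 195 and finishes at 195 + 12 = minute 207.
The first take cannot start until actor marking (finishes minute 207, plus 5-minute gap → minute 212); rigging (finishes minute 40, plus 20-minute gap → minute 60); blocking (finishes minute 195). The controlling bound is minute 212, so the first take finishes at 212 + 55 = minute 267.
All tasks are finished once the last one completes. Finish times: Rigging at 40, Set dressing at 105, Camera build at 87, Lens checking at 130, Blocking at 195, Actor marking at 207, Rehearsal at 195, The first take at 267. The latest is minute 267.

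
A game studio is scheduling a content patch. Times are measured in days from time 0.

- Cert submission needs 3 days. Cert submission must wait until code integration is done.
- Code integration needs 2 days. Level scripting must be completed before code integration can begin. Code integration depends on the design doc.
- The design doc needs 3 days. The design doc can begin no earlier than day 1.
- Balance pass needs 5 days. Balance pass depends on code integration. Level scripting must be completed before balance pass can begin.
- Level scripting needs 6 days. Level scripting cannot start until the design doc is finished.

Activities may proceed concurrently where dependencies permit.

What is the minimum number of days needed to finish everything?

The design doc waits on its own release at day 1, so it starts at day 1 and finishes at 1 + 3 = day 4.
After the design doc (finishes day 4), level scripting can start at day 4 and finishes at day 10.
For code integration: level scripting (finishes day 10); the design doc (finishes day 4). Taking the maximum gives a start of day 10, and it finishes at 10 + 2 = day 12.
After code integration (finishes day 12), cert submission can start at day 12 and finishes at day 15.
Balance pass has to wait for code integration (finishes day 12); level scripting (finishes day 10). The latest of these is day 12, so balance pass runs day 12 to 12 + 5 = day 17.
All tasks are finished once the last one completes. Finish times: The design doc at 4, Level scripting at 10, Code integration at 12, Balance pass at 17, Cert submission at 15. The latest is day 17.

17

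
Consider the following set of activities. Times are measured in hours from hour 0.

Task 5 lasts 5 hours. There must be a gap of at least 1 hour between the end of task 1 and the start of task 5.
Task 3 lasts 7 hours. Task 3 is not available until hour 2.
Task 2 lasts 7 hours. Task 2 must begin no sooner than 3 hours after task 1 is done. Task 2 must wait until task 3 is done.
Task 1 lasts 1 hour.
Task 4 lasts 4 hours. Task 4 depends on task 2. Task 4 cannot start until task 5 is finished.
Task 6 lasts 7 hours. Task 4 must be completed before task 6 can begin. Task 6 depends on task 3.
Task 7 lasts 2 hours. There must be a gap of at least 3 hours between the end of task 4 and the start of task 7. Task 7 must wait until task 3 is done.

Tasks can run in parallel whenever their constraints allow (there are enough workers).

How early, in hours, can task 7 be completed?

25

Task 3 waits on its own release at hour 2, so it starts at hour 2 and finishes at 2 + 7 = hour 9.
Task 1 can start immediately at hour 0; it finishes at hour 1.
Task 5 waits on task 1 (finishes hour 1, plus 1-hour gap → hour 2), so it starts at hour 2 and finishes at 2 + 5 = hour 7.
Task 2 has to wait for task 1 (finishes hour 1, plus 3-hour gap → hour 4); task 3 (finishes hour 9). The latest of these is hour 9, so task 2 runs hour 9 to 9 + 7 = hour 16.
Task 4 needs all of task 2 (finishes hour 16); task 5 (finishes hour 7). That puts its earliest start at hour 16; it finishes at 16 + 4 = hour 20.
Task 7 has to wait for task 4 (finishes hour 20, plus 3-hour gap → hour 23); task 3 (finishes hour 9). The latest of these is hour 23, so task 7 runs hour 23 to 23 + 2 = hour 25.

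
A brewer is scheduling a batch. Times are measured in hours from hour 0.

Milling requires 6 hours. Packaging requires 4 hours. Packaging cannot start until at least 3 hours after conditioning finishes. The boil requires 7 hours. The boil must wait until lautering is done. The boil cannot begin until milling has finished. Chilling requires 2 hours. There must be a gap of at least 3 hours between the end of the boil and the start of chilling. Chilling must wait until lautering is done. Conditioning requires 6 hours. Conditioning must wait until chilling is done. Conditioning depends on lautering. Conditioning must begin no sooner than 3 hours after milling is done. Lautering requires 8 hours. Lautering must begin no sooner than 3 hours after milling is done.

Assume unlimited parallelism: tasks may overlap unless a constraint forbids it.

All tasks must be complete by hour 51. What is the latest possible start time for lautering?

18

Packaging has no dependents, so it just needs to finish by hour 51. Starting by 51 − 4 = hour 47 achieves that.
Conditioning has to be done before packaging (must start by hour 47, minus 3-hour gap → hour 44). That means finishing by hour 44, i.e. starting by 44 − 6 = hour 38.
Chilling must finish before conditioning (must start by hour 38). With a 2-hour duration, chilling must start by 38 − 2 = hour 36.
Since chilling (must start by hour 36, minus 3-hour gap → hour 33) depends on it, the boil must finish by hour 33. Backing off its 7-hour duration gives a latest start of hour 26.
Lautering has several dependents: the boil (must start by hour 26); chilling (must start by hour 36); conditioning (must start by hour 38). The earliest of those limits is hour 26, so lautering must start by 26 − 8 = hour 18.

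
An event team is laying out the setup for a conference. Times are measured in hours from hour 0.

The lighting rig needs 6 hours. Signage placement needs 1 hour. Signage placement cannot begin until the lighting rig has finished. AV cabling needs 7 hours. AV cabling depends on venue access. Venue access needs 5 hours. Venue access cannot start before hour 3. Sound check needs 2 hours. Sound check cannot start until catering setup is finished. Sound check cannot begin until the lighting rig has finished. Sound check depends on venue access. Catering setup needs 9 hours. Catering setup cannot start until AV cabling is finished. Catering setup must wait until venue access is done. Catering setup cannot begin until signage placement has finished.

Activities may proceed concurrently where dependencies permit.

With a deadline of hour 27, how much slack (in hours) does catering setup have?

The lighting rig has no prerequisites, so it starts at hour 0 and finishes at hour 6.
Signage placement cannot begin until the lighting rig (finishes hour 6). It runs from hour 6 to 6 + 1 = hour 7.
Venue access cannot begin until its own release at hour 3. It runs from hour 3 to 3 + 5 = hour 8.
AV cabling cannot begin until venue access (finishes hour 8). It runs from hour 8 to 8 + 7 = hour 15.
Catering setup cannot start until AV cabling (finishes hour 15); venue access (finishes hour 8); signage placement (finishes hour 7). The controlling bound is hour 15, so catering setup finishes at 15 + 9 = hour 24.

Working backward from the deadline:
To finish by hour 27, sound check (duration 2) must start no later than hour 25.
Catering setup must finish before sound check (must start by hour 25). With a 9-hour duration, catering setup must start by 25 − 9 = hour 16.
So catering setup can start as early as hour 15 and as late as hour 16, giving 16 − 15 = 1 hour of slack.

1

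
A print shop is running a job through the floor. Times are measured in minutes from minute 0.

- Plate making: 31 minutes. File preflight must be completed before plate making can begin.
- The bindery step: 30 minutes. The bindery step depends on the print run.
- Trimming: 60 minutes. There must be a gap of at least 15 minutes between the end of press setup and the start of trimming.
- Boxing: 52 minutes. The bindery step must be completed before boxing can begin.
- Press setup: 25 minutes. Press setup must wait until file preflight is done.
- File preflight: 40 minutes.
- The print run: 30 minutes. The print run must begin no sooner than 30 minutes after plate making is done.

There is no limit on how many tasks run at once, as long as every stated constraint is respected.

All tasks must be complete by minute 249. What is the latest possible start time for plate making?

Boxing must finish by minute 249; it takes 52 minutes, so it must start by 249 − 52 = minute 197.
The bindery step must finish before boxing (must start by minute 197). With a 30-minute duration, the bindery step must start by 197 − 30 = minute 167.
The print run has to be done before the bindery step (must start by minute 167). That means finishing by minute 167, i.e. starting by 167 − 30 = minute 137.
Plate making has to be done before the print run (must start by minute 137, minus 30-minute gap → minute 107). That means finishing by minute 107, i.e. starting by 107 − 31 = minute 76.

76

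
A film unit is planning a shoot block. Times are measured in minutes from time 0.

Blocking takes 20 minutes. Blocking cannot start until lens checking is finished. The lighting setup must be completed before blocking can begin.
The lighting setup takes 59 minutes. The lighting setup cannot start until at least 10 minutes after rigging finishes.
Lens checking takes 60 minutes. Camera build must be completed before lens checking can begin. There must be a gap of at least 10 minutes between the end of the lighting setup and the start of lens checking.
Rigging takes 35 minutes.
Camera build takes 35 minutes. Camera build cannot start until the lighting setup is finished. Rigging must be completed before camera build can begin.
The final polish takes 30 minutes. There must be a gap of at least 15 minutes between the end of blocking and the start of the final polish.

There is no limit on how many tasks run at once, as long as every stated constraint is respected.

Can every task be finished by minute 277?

Yes

Rigging can start immediately at minute 0; it finishes at minute 35.
The lighting setup waits on rigging (finishes minute 35, plus 10-minute gap → minute 45), so it starts at minute 45 and finishes at 45 + 59 = minute 104.
Camera build has to wait for the lighting setup (finishes minute 104); rigging (finishes minute 35). The latest of these is minute 104, so camera build runs minute 104 to 104 + 35 = minute 139.
Lens checking cannot start until camera build (finishes minute 139); the lighting setup (finishes minute 104, plus 10-minute gap → minute 114). The controlling bound is minute 139, so lens checking finishes at 139 + 60 = minute 199.
Blocking needs all of lens checking (finishes minute 199); the lighting setup (finishes minute 104). That puts its earliest start at minute 199; it finishes at 199 + 20 = minute 219.
The final polish cannot begin until blocking (finishes minute 219, plus 15-minute gap → minute 234). It runs from minute 234 to 234 + 30 = minute 264.
Every task is finished by minute 264, which is no later than the deadline of 277, so the schedule is feasible.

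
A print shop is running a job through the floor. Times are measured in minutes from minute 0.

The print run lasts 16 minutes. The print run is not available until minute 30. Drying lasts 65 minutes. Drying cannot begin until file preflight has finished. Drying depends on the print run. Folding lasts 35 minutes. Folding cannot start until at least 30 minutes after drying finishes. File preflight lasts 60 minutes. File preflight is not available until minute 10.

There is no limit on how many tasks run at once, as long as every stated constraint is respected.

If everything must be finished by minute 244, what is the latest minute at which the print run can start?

Nothing follows folding; the deadline of minute 244 is its only limit. It must start by 244 − 35 = minute 209.
Drying feeds into folding (must start by minute 209, minus 30-minute gap → minute 179); so drying must finish by minute 179 and therefore start by minute 114.
The print run feeds into drying (must start by minute 114); so the print run must finish by minute 114 and therefore start by minute 98.

98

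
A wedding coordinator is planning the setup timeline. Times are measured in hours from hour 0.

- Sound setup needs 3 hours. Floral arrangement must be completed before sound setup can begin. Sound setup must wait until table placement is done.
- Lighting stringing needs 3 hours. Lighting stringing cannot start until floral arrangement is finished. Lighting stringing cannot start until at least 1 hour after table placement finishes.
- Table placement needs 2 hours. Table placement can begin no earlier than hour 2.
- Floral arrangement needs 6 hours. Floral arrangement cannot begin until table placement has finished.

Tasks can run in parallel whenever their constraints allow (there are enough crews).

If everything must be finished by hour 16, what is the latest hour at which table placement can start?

Lighting stringing has no dependents, so it just needs to finish by hour 16. Starting by 16 − 3 = hour 13 achieves that.
Sound setup has no dependents, so it just needs to finish by hour 16. Starting by 16 − 3 = hour 13 achieves that.
Floral arrangement must finish in time for lighting stringing (must start by hour 13); sound setup (must start by hour 13). The tightest is hour 13, so floral arrangement must start by 13 − 6 = hour 7.
Table placement feeds floral arrangement (must start by hour 7); lighting stringing (must start by hour 13, minus 1-hour gap → hour 12); sound setup (must start by hour 13). Taking the minimum, table placement must finish by hour 7 and start by 7 − 2 = hour 5.

5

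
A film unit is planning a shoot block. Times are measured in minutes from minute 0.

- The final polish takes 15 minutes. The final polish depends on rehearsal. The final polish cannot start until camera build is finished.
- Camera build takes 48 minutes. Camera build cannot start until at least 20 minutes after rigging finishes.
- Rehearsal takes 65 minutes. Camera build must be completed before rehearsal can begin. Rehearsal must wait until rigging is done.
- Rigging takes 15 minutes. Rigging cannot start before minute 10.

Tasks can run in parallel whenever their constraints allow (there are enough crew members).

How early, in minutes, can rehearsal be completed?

Rigging cannot begin until its own release at minute 10. It runs from minute 10 to 10 + 15 = minute 25.
After rigging (finishes minute 25, plus 20-minute gap → minute 45), camera build can start at minute 45 and finishes at minute 93.
Rehearsal cannot start until camera build (finishes minute 93); rigging (finishes minute 25). The controlling bound is minute 93, so rehearsal finishes at 93 + 65 = minute 158.

158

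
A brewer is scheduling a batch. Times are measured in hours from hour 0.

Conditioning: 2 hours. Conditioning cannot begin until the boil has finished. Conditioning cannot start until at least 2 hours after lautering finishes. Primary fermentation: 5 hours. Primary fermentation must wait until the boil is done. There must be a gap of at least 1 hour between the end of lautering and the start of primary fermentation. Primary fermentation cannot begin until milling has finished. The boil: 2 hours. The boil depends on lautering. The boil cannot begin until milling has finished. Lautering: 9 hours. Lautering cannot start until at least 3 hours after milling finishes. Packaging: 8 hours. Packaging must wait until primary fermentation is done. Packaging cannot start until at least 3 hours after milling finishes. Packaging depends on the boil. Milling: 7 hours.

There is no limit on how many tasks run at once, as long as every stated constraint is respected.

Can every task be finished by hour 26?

No

Nothing blocks milling, so it runs from hour 0 to hour 7.
Lautering waits on milling (finishes hour 7, plus 3-hour gap → hour 10), so it starts at hour 10 and finishes at 10 + 9 = hour 19.
The boil needs all of lautering (finishes hour 19); milling (finishes hour 7). That puts its earliest start at hour 19; it finishes at 19 + 2 = hour 21.
Conditioning has to wait for the boil (finishes hour 21); lautering (finishes hour 19, plus 2-hour gap → hour 21). The latest of these is hour 21, so conditioning runs hour 21 to 21 + 2 = hour 23.
Primary fermentation needs all of the boil (finishes hour 21); lautering (finishes hour 19, plus 1-hour gap → hour 20); milling (finishes hour 7). That puts its earliest start at hour 21; it finishes at 21 + 5 = hour 26.
Packaging needs all of primary fermentation (finishes hour 26); milling (finishes hour 7, plus 3-hour gap → hour 10); the boil (finishes hour 21). That puts its earliest start at hour 26; it finishes at 26 + 8 = hour 34.
The earliest everything can be done is hour 34, which is after the deadline of 26, so it is not possible.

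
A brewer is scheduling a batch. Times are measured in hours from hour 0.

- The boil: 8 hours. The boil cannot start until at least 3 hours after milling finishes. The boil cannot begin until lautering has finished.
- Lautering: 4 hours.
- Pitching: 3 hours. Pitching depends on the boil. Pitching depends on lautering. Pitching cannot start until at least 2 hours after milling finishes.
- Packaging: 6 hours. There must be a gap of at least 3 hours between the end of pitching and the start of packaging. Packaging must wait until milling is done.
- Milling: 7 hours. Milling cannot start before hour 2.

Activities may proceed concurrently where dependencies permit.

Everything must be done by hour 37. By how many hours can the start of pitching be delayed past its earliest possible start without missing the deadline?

5

Lautering has no prerequisites, so it starts at hour 0 and finishes at hour 4.
Milling cannot begin until its own release at hour 2. It runs from hour 2 to 2 + 7 = hour 9.
The boil cannot start until milling (finishes hour 9, plus 3-hour gap → hour 12); lautering (finishes hour 4). The controlling bound is hour 12, so the boil finishes at 12 + 8 = hour 20.
Pitching needs all of the boil (finishes hour 20); lautering (finishes hour 4); milling (finishes hour 9, plus 2-hour gap → hour 11). That puts its earliest start at hour 20; it finishes at 20 + 3 = hour 23.

Working backward from the deadline:
Packaging has no dependents, so it just needs to finish by hour 37. Starting by 37 − 6 = hour 31 achieves that.
Pitching must finish before packaging (must start by hour 31, minus 3-hour gap → hour 28). With a 3-hour duration, pitching must start by 28 − 3 = hour 25.
So pitching can start as early as hour 20 and as late as hour 25, giving 25 − 20 = 5 hours of slack.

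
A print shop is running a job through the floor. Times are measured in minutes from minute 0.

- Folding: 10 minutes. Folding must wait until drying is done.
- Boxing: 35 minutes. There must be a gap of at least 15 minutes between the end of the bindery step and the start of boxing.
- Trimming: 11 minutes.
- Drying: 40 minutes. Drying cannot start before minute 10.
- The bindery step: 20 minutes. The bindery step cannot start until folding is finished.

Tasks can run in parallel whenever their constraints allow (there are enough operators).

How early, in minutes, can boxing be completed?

130

Drying cannot begin until its own release at minute 10. It runs from minute 10 to 10 + 40 = minute 50.
Folding waits on drying (finishes minute 50), so it starts at minute 50 and finishes at 50 + 10 = minute 60.
After folding (finishes minute 60), the bindery step can start at minute 60 and finishes at minute 80.
After the bindery step (finishes minute 80, plus 15-minute gap → minute 95), boxing can start at minute 95 and finishes at minute 130.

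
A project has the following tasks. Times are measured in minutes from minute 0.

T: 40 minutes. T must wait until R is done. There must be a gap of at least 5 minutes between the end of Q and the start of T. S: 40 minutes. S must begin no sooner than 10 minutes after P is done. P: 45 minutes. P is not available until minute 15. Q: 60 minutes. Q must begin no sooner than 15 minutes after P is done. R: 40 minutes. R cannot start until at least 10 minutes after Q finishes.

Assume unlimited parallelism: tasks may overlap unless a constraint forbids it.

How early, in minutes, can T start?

After its own release at minute 15, P can start at minute 15 and finishes at minute 60.
Q cannot begin until P (finishes minute 60, plus 15-minute gap → minute 75). It runs from minute 75 to 75 + 60 = minute 135.
R waits on Q (finishes minute 135, plus 10-minute gap → minute 145), so it starts at minute 145 and finishes at 145 + 40 = minute 185.
T waits on R (finishes minute 185); Q (finishes minute 135, plus 5-minute gap → minute 140). The latest of these is minute 185, which is the earliest T can start.

185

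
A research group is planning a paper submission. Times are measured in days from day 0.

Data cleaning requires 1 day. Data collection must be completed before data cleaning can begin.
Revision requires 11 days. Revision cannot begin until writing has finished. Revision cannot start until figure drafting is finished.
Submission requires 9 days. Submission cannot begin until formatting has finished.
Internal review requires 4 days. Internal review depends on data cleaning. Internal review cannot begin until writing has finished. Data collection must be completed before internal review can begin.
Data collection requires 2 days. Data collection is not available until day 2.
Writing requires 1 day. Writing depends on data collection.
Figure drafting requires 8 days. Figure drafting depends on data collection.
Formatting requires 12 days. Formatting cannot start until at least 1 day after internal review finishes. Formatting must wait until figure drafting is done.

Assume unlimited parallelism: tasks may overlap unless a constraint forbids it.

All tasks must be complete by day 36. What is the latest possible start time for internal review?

Submission must finish by day 36; it takes 9 days, so it must start by 36 − 9 = day 27.
Since submission (must start by day 27) depends on it, formatting must finish by day 27. Backing off its 12-day duration gives a latest start of day 15.
Since formatting (must start by day 15, minus 1-day gap → day 14) depends on it, internal review must finish by day 14. Backing off its 4-day duration gives a latest start of day 10.

10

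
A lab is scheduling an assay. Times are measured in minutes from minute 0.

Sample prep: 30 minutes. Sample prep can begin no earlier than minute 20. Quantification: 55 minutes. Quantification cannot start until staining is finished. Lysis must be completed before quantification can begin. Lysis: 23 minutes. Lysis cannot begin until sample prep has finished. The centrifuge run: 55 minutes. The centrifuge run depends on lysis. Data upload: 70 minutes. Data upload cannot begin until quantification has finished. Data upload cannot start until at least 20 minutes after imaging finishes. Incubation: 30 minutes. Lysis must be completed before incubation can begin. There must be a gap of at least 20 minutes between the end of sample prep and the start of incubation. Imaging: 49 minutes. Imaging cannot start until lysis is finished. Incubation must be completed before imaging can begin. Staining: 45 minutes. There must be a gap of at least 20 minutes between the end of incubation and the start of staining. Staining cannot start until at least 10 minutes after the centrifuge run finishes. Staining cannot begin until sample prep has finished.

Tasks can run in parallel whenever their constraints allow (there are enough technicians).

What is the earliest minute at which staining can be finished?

183

After its own release at minute 20, sample prep can start at minute 20 and finishes at minute 50.
Lysis cannot begin until sample prep (finishes minute 50). It runs from minute 50 to 50 + 23 = minute 73.
The centrifuge run cannot begin until lysis (finishes minute 73). It runs from minute 73 to 73 + 55 = minute 128.
Incubation cannot start until lysis (finishes minute 73); sample prep (finishes minute 50, plus 20-minute gap → minute 70). The controlling bound is minute 73, so incubation finishes at 73 + 30 = minute 103.
Staining needs all of incubation (finishes minute 103, plus 20-minute gap → minute 123); the centrifuge run (finishes minute 128, plus 10-minute gap → minute 138); sample prep (finishes minute 50). That puts its earliest start at minute 138; it finishes at 138 + 45 = minute 183.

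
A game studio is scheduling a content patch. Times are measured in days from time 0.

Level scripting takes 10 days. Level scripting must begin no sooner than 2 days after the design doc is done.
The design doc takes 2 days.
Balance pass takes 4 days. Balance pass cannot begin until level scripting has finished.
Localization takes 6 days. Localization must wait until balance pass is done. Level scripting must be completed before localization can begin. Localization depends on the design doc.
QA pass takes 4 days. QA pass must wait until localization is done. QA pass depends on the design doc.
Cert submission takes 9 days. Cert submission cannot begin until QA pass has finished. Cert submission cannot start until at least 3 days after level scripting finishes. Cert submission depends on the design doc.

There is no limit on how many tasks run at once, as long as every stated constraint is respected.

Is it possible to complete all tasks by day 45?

Nothing blocks the design doc, so it runs from day 0 to day 2.
After the design doc (finishes day 2, plus 2-day gap → day 4), level scripting can start at day 4 and finishes at day 14.
Balance pass cannot begin until level scripting (finishes day 14). It runs from day 14 to 14 + 4 = day 18.
Localization cannot start until balance pass (finishes day 18); level scripting (finishes day 14); the design doc (finishes day 2). The controlling bound is day 18, so localization finishes at 18 + 6 = day 24.
QA pass cannot start until localization (finishes day 24); the design doc (finishes day 2). The controlling bound is day 24, so QA pass finishes at 24 + 4 = day 28.
For cert submission: QA pass (finishes day 28); level scripting (finishes day 14, plus 3-day gap → day 17); the design doc (finishes day 2). Taking the maximum gives a start of day 28, and it finishes at 28 + 9 = day 37.
Every task is finished by day 37, which is no later than the deadline of 45, so the schedule is feasible.

Yes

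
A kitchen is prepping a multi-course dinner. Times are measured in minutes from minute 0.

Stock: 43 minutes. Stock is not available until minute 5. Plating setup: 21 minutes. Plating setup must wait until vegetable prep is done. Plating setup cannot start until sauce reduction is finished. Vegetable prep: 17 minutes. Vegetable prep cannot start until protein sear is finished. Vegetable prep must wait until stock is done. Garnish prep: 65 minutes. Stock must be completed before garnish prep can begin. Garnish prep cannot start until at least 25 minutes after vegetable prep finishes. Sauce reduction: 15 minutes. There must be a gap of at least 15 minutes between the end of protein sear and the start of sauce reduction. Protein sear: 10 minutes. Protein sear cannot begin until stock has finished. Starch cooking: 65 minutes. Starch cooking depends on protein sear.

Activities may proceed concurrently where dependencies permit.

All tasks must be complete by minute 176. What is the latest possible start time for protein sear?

59

Plating setup must finish by minute 176; it takes 21 minutes, so it must start by 176 − 21 = minute 155.
Garnish prep must finish by minute 176; it takes 65 minutes, so it must start by 176 − 65 = minute 111.
Vegetable prep must finish in time for plating setup (must start by minute 155); garnish prep (must start by minute 111, minus 25-minute gap → minute 86). The tightest is minute 86, so vegetable prep must start by 86 − 17 = minute 69.
Sauce reduction feeds into plating setup (must start by minute 155); so sauce reduction must finish by minute 155 and therefore start by minute 140.
Starch cooking has no dependents, so it just needs to finish by minute 176. Starting by 176 − 65 = minute 111 achieves that.
Protein sear has several dependents: vegetable prep (must start by minute 69); sauce reduction (must start by minute 140, minus 15-minute gap → minute 125); starch cooking (must start by minute 111). The earliest of those limits is minute 69, so protein sear must start by 69 − 10 = minute 59.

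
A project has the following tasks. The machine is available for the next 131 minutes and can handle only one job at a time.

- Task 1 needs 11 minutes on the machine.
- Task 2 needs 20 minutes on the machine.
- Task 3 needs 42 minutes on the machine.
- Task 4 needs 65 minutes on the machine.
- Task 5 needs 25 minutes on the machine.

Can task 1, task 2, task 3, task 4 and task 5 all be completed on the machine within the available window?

No

Running back to back, the jobs need 11 + 20 + 42 + 65 + 25 = 163 minutes on the machine.
Since 163 > 131, they cannot all fit.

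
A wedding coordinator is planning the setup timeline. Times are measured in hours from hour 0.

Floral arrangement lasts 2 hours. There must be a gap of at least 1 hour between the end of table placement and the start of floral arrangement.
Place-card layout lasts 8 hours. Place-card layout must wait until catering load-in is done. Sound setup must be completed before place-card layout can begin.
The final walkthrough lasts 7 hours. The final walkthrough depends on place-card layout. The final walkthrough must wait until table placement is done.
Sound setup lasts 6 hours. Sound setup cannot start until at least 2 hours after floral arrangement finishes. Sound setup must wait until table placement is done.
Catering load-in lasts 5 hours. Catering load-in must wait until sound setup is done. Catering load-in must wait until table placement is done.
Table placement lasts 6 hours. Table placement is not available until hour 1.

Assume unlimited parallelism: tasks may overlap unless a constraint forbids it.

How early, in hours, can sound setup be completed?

18

After its own release at hour 1, table placement can start at hour 1 and finishes at hour 7.
Floral arrangement waits on table placement (finishes hour 7, plus 1-hour gap → hour 8), so it starts at hour 8 and finishes at 8 + 2 = hour 10.
For sound setup: floral arrangement (finishes hour 10, plus 2-hour gap → hour 12); table placement (finishes hour 7). Taking the maximum gives a start of hour 12, and it finishes at 12 + 6 = hour 18.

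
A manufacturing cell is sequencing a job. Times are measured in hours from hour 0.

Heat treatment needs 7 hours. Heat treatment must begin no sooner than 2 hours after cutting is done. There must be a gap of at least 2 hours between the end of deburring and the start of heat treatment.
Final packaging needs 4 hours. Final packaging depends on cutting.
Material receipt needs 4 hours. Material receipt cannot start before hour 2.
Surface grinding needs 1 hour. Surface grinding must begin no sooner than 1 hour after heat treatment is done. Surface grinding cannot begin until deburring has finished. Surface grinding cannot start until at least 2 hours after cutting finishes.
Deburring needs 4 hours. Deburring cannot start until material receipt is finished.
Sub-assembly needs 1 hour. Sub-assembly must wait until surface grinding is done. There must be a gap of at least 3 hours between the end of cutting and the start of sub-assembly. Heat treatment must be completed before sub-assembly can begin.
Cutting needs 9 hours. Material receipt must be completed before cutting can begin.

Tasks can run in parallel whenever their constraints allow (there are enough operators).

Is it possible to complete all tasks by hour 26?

After its own release at hour 2, material receipt can start at hour 2 and finishes at hour 6.
After material receipt (finishes hour 6), deburring can start at hour 6 and finishes at hour 10.
After material receipt (finishes hour 6), cutting can start at hour 6 and finishes at hour 15.
After cutting (finishes hour 15), final packaging can start at hour 15 and finishes at hour 19.
Heat treatment needs all of cutting (finishes hour 15, plus 2-hour gap → hour 17); deburring (finishes hour 10, plus 2-hour gap → hour 12). That puts its earliest start at hour 17; it finishes at 17 + 7 = hour 24.
Surface grinding cannot start until heat treatment (finishes hour 24, plus 1-hour gap → hour 25); deburring (finishes hour 10); cutting (finishes hour 15, plus 2-hour gap → hour 17). The controlling bound is hour 25, so surface grinding finishes at 25 + 1 = hour 26.
For sub-assembly: surface grinding (finishes hour 26); cutting (finishes hour 15, plus 3-hour gap → hour 18); heat treatment (finishes hour 24). Taking the maximum gives a start of hour 26, and it finishes at 26 + 1 = hour 27.
The earliest everything can be done is hour 27, which is after the deadline of 26, so it is not possible.

No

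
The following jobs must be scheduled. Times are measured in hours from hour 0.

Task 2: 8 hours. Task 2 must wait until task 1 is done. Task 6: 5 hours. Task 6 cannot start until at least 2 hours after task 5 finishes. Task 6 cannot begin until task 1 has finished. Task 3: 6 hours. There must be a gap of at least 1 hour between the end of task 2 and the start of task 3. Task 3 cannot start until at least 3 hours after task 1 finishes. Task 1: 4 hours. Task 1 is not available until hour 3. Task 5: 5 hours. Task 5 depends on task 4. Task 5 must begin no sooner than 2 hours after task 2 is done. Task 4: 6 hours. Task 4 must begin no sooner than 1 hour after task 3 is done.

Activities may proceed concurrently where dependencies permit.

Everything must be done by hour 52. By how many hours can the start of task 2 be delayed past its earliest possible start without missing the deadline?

11

Task 1 cannot begin until its own release at hour 3. It runs from hour 3 to 3 + 4 = hour 7.
Task 2 cannot begin until task 1 (finishes hour 7). It runs from hour 7 to 7 + 8 = hour 15.

Working backward from the deadline:
Nothing follows task 6; the deadline of hour 52 is its only limit. It must start by 52 − 5 = hour 47.
Task 5 feeds into task 6 (must start by hour 47, minus 2-hour gap → hour 45); so task 5 must finish by hour 45 and therefore start by hour 40.
Task 4 feeds into task 5 (must start by hour 40); so task 4 must finish by hour 40 and therefore start by hour 34.
Task 3 has to be done before task 4 (must start by hour 34, minus 1-hour gap → hour 33). That means finishing by hour 33, i.e. starting by 33 − 6 = hour 27.
Task 2 has several dependents: task 3 (must start by hour 27, minus 1-hour gap → hour 26); task 5 (must start by hour 40, minus 2-hour gap → hour 38). The earliest of those limits is hour 26, so task 2 must start by 26 − 8 = hour 18.
So task 2 can start as early as hour 7 and as late as hour 18, giving 18 − 7 = 11 hours of slack.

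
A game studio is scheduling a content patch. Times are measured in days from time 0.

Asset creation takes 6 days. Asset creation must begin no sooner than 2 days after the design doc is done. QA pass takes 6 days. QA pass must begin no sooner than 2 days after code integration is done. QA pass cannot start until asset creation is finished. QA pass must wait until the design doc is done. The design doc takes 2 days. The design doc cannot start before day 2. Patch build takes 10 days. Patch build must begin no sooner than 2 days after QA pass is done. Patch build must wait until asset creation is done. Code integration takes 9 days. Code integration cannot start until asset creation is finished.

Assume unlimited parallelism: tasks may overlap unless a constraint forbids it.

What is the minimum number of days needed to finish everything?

41

The design doc waits on its own release at day 2, so it starts at day 2 and finishes at 2 + 2 = day 4.
After the design doc (finishes day 4, plus 2-day gap → day 6), asset creation can start at day 6 and finishes at day 12.
Code integration waits on asset creation (finishes day 12), so it starts at day 12 and finishes at 12 + 9 = day 21.
QA pass cannot start until code integration (finishes day 21, plus 2-day gap → day 23); asset creation (finishes day 12); the design doc (finishes day 4). The controlling bound is day 23, so QA pass finishes at 23 + 6 = day 29.
Patch build cannot start until QA pass (finishes day 29, plus 2-day gap → day 31); asset creation (finishes day 12). The controlling bound is day 31, so patch build finishes at 31 + 10 = day 41.
All tasks are finished once the last one completes. Finish times: The design doc at 4, Asset creation at 12, Code integration at 21, QA pass at 29, Patch build at 41. The latest is day 41.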